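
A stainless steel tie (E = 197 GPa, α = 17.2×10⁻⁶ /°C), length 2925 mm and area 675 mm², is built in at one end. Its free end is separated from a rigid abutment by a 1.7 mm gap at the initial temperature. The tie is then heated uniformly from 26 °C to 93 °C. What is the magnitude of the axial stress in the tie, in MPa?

Free thermal elongation = αΔT L = 17.2×10⁻⁶ × 67 × 2925 = 3.371 mm.
After closing the 1.7 mm clearance, 3.371 − 1.7 = 1.671 mm of expansion remains to be suppressed by the wall.
Compatibility: PL/(AE) = 1.671 mm, so σ = P/A = E × (1.671/2925) = 112.5 MPa.

σ ≈ 113 MPa (compressive)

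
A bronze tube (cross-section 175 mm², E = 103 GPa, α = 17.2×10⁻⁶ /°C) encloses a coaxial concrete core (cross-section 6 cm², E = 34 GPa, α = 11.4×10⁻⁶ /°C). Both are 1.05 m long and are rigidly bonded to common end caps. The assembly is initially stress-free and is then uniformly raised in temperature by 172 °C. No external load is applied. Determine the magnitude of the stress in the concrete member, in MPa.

Both members must finish at the same length. With the larger α, the bronze tends to over-expand; the plates restrain it, putting the bronze in compression and the concrete in tension. With no external load the two internal forces are equal and opposite, magnitude P.
Equating the net (thermal + elastic) strains gives |α₁ − α₂|·ΔT = P·[1/(A₁E₁) + 1/(A₂E₂)].
|α₁ − α₂|·ΔT = 5.8×10⁻⁶ × 172 = 0.0009976.
1/(A₁E₁) + 1/(A₂E₂) = 1/(175×103×10³) + 1/(600×34×10³) = 1.045×10⁻⁷ N⁻¹.
P = 0.0009976 / 1.045×10⁻⁷ = 9547 N = 9.547 kN.
σ_{concrete} = P/A₂ = 9547/600 = 15.91 MPa, tensile.

σ ≈ 15.9 MPa (tensile)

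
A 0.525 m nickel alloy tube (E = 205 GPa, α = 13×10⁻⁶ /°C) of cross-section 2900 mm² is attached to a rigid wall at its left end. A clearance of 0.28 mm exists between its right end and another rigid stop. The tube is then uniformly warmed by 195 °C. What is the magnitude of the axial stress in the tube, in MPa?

σ ≈ 410 MPa (compressive)

Unrestrained expansion: δ_free = αΔT L = 13×10⁻⁶ × 195 × 525 = 1.331 mm.
After closing the 0.28 mm clearance, 1.331 − 0.28 = 1.051 mm of expansion remains to be suppressed by the wall.
So σ = E(δ_free − g)/L = 205×10³ × 1.051/525 = 410.3 MPa.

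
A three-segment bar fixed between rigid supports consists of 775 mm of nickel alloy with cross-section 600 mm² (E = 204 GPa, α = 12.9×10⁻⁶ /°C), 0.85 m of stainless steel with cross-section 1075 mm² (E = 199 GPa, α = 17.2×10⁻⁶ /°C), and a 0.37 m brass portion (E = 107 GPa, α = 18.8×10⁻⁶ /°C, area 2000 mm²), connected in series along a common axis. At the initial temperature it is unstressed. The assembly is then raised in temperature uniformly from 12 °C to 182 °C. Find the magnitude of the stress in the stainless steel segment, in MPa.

Free thermal expansion of the whole bar: Σ αᵢΔT Lᵢ = 12.9×10⁻⁶×170×775 + 17.2×10⁻⁶×170×850 + 18.8×10⁻⁶×170×370 = 5.367 mm.
The walls prevent any net length change, so an axial force P (same in every segment) develops. Compatibility: P · Σ Lᵢ/(AᵢEᵢ) = δ_free.
The series flexibility is Σ Lᵢ/(AᵢEᵢ) = 775/(600×204×10³) + 850/(1075×199×10³) + 370/(2000×107×10³) = 1.203×10⁻⁵ mm/N.
So P = 5.367 / 1.203×10⁻⁵ = 446 kN, compressive.
σ_{stainless steel} = P / A = 446000 / 1075 = 414.9 MPa.

σ ≈ 415 MPa (compressive)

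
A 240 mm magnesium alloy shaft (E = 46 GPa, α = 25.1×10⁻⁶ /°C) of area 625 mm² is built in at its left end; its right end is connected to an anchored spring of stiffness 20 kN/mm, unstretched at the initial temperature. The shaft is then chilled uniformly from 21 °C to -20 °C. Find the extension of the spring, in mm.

δ ≈ 0.212 mm

If the spring were absent the shaft would shorten by αΔT L = 25.1×10⁻⁶ × 41 × 240 = 0.247 mm.
With a force P in the spring, the elastic change of the shaft is PL/(AE) and that of the spring is P/k; compatibility requires their sum to equal δ_free.
P [ L/(AE) + 1/k ] = δ_free → P [ 240/(625×46×10³) + 1/(20×10³) ] = 0.247.
P = 0.247 / 5.835×10⁻⁵ = 4233 N.
Spring extension = P/k = 4233/(20×10³) = 0.2116 mm.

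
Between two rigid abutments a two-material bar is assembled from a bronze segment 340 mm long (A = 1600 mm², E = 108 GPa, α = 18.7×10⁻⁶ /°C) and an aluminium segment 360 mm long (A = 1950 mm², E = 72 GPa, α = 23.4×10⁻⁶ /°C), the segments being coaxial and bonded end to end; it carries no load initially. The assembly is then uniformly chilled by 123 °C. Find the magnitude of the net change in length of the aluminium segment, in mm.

If the supports were absent, the total length change would be Σ αᵢΔT Lᵢ = 18.7×10⁻⁶×123×340 + 23.4×10⁻⁶×123×360 = 1.818 mm.
Since the ends are fixed, an axial force P builds up, equal in every segment, with P · Σ Lᵢ/(AᵢEᵢ) = δ_free.
Σ Lᵢ/(AᵢEᵢ) = 340/(1600×108×10³) + 360/(1950×72×10³) = 4.532×10⁻⁶ mm/N.
P = 1.818 / 4.532×10⁻⁶ = 401200 N = 401.2 kN, tensile.
For the aluminium segment, free thermal change = 23.4×10⁻⁶×123×360 = 1.036 mm and elastic change from P = 401200×360/(1950×72×10³) = 1.029 mm; these oppose, so the net change is 0.00739 mm (segment shortens).

|ΔL| ≈ 0.00739 mm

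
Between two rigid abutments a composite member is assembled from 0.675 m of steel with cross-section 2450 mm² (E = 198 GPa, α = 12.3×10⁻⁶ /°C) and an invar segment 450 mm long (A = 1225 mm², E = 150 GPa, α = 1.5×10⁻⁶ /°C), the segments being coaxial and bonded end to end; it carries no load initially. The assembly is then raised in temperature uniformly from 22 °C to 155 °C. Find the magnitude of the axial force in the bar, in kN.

P ≈ 311 kN (compressive)

If the supports were absent, the total length change would be Σ αᵢΔT Lᵢ = 12.3×10⁻⁶×133×675 + 1.5×10⁻⁶×133×450 = 1.194 mm.
Since the ends are fixed, an axial force P builds up, equal in every segment, with P · Σ Lᵢ/(AᵢEᵢ) = δ_free.
Σ Lᵢ/(AᵢEᵢ) = 675/(2450×198×10³) + 450/(1225×150×10³) = 3.84×10⁻⁶ mm/N.
P = 1.194 / 3.84×10⁻⁶ = 310900 N = 310.9 kN, compressive.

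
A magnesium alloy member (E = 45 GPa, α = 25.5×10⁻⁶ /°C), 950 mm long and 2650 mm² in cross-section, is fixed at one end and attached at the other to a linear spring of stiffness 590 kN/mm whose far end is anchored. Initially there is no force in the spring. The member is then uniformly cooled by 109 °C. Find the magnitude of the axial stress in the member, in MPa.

Free thermal contraction: δ_free = αΔT L = 25.5×10⁻⁶ × 109 × 950 = 2.641 mm.
With a force P in the spring, the elastic change of the member is PL/(AE) and that of the spring is P/k; compatibility requires their sum to equal δ_free.
So P = δ_free / [L/(AE) + 1/k] = 2.641 / [ 950/(2650×45×10³) + 1/(590×10³) ].
P = 2.641 / 9.661×10⁻⁶ = 273300 N.
σ = P/A = 273300/2650 = 103.1 MPa.

σ ≈ 103 MPa (tensile)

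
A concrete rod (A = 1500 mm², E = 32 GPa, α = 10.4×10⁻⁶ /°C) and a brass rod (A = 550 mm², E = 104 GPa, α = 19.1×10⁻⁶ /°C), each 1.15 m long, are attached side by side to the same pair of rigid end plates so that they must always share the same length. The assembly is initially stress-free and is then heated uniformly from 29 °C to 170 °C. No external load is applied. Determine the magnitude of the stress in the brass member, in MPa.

Equilibrium of a rigid end plate with no external load gives equal and opposite internal forces ±P in the two members. Since α_{brass} > α_{concrete}, heating drives the brass into compression and the concrete into tension.
Equating the net (thermal + elastic) strains gives |α₁ − α₂|·ΔT = P·[1/(A₁E₁) + 1/(A₂E₂)].
|α₁ − α₂|·ΔT = 8.7×10⁻⁶ × 141 = 0.001227.
1/(A₁E₁) + 1/(A₂E₂) = 1/(1500×32×10³) + 1/(550×104×10³) = 3.832×10⁻⁸ N⁻¹.
P = 0.001227 / 3.832×10⁻⁸ = 32020 N = 32.02 kN.
σ_{brass} = P/A₂ = 32020/550 = 58.21 MPa, compressive.

σ ≈ 58.2 MPa (compressive)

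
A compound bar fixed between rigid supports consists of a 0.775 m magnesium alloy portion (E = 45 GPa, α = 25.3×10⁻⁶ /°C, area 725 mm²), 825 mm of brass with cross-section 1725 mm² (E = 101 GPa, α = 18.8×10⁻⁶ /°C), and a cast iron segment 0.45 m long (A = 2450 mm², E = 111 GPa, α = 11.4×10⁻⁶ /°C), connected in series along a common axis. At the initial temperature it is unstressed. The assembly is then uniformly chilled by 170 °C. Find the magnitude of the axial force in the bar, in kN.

If the supports were absent, the total length change would be Σ αᵢΔT Lᵢ = 25.3×10⁻⁶×170×775 + 18.8×10⁻⁶×170×825 + 11.4×10⁻⁶×170×450 = 6.842 mm.
The rigid supports impose zero overall length change; the single axial force P common to all segments must satisfy P Σ Lᵢ/(AᵢEᵢ) = δ_free.
The series flexibility is Σ Lᵢ/(AᵢEᵢ) = 775/(725×45×10³) + 825/(1725×101×10³) + 450/(2450×111×10³) = 3.014×10⁻⁵ mm/N.
Hence P = δ_free / Σ(L/AE) = 6.842/3.014×10⁻⁵ = 227 kN (tensile).

P ≈ 227 kN (tensile)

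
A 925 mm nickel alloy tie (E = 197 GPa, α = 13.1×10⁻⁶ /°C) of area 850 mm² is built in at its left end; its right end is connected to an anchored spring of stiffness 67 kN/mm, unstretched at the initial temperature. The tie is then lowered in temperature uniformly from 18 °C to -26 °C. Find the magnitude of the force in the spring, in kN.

If the spring were absent the tie would shorten by αΔT L = 13.1×10⁻⁶ × 44 × 925 = 0.5332 mm.
Let P be the tensile force in the spring. The tie extends elastically by PL/(AE) and the spring stretches by P/k; together these equal δ_free.
So P = δ_free / [L/(AE) + 1/k] = 0.5332 / [ 925/(850×197×10³) + 1/(67×10³) ].
P = 0.5332 / 2.045×10⁻⁵ = 26070 N.

P ≈ 26.1 kN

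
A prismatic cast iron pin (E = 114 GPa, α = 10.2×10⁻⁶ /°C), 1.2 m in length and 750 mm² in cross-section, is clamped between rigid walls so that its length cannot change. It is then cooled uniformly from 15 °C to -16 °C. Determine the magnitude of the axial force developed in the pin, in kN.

The ends cannot move, so σ = EαΔT = 114×10³ × 10.2×10⁻⁶ × 31 = 36.05 MPa.
Then P = σA = 36.05 × 750 mm² = 27.04 kN, tensile.

P ≈ 27 kN (tensile)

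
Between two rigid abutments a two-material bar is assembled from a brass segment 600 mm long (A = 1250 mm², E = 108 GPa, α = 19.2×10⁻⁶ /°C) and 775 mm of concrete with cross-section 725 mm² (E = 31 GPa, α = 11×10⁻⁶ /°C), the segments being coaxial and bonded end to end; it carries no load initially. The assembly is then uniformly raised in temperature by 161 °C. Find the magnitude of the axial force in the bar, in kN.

P ≈ 82.9 kN (compressive)

With the walls removed the bar would change length by δ_free = Σ αᵢΔT Lᵢ = 19.2×10⁻⁶×161×600 + 11×10⁻⁶×161×775 = 3.227 mm.
The rigid supports impose zero overall length change; the single axial force P common to all segments must satisfy P Σ Lᵢ/(AᵢEᵢ) = δ_free.
Σ Lᵢ/(AᵢEᵢ) = 600/(1250×108×10³) + 775/(725×31×10³) = 3.893×10⁻⁵ mm/N.
So P = 3.227 / 3.893×10⁻⁵ = 82.9 kN, compressive.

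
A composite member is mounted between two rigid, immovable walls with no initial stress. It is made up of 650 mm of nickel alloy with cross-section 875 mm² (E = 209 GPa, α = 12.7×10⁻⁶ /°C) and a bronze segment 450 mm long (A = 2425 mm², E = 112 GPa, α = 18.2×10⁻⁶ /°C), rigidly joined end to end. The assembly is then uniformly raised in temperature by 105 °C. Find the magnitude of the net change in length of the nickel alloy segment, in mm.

|ΔL| ≈ 0.311 mm

If the supports were absent, the total length change would be Σ αᵢΔT Lᵢ = 12.7×10⁻⁶×105×650 + 18.2×10⁻⁶×105×450 = 1.727 mm.
Since the ends are fixed, an axial force P builds up, equal in every segment, with P · Σ Lᵢ/(AᵢEᵢ) = δ_free.
Σ Lᵢ/(AᵢEᵢ) = 650/(875×209×10³) + 450/(2425×112×10³) = 5.211×10⁻⁶ mm/N.
So P = 1.727 / 5.211×10⁻⁶ = 331.3 kN, compressive.
For the nickel alloy segment, free thermal change = 12.7×10⁻⁶×105×650 = 0.8668 mm and elastic change from P = 331300×650/(875×209×10³) = 1.178 mm; these oppose, so the net change is 0.311 mm (segment shortens).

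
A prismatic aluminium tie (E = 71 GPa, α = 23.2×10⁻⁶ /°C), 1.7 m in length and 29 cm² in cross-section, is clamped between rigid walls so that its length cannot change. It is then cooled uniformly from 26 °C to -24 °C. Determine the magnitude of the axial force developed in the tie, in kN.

P ≈ 239 kN (tensile)

The ends cannot move, so σ = EαΔT = 71×10³ × 23.2×10⁻⁶ × 50 = 82.36 MPa.
Then P = σA = 82.36 × 2900 mm² = 238.8 kN, tensile.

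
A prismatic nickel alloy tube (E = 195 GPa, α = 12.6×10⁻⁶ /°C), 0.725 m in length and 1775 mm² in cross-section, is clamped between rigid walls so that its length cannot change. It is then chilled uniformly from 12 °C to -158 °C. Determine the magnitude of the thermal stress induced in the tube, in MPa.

σ ≈ 418 MPa (tensile)

The supports are rigid, so the total axial strain is zero. The restrained thermal strain is ε = αΔT = 12.6×10⁻⁶ × 170 = 2142×10⁻⁶.
Hence σ = E·αΔT = 195×10³ × 2142×10⁻⁶ = 417.7 MPa, tensile.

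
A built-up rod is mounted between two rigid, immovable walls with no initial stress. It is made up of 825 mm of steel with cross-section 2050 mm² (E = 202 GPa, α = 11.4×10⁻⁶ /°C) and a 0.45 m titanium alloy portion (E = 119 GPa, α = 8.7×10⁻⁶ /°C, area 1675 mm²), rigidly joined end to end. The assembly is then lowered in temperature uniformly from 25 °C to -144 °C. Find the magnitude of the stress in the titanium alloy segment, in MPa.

With the walls removed the bar would change length by δ_free = Σ αᵢΔT Lᵢ = 11.4×10⁻⁶×169×825 + 8.7×10⁻⁶×169×450 = 2.251 mm.
Since the ends are fixed, an axial force P builds up, equal in every segment, with P · Σ Lᵢ/(AᵢEᵢ) = δ_free.
The series flexibility is Σ Lᵢ/(AᵢEᵢ) = 825/(2050×202×10³) + 450/(1675×119×10³) = 4.25×10⁻⁶ mm/N.
Hence P = δ_free / Σ(L/AE) = 2.251/4.25×10⁻⁶ = 529.7 kN (tensile).
σ_{titanium alloy} = P / A = 529700 / 1675 = 316.2 MPa.

σ ≈ 316 MPa (tensile)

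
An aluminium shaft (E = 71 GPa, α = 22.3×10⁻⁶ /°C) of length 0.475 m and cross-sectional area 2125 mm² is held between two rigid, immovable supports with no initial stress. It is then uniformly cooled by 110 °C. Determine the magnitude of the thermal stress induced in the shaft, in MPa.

σ ≈ 174 MPa (tensile)

The supports are rigid, so the total axial strain is zero. The restrained thermal strain is ε = αΔT = 22.3×10⁻⁶ × 110 = 2453×10⁻⁶.
Hence σ = E·αΔT = 71×10³ × 2453×10⁻⁶ = 174.2 MPa, tensile.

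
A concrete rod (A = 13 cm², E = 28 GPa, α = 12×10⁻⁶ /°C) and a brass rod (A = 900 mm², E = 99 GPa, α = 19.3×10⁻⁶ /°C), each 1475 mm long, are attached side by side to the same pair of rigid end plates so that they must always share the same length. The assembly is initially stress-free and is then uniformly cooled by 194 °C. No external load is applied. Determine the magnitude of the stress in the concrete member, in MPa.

Equilibrium of a rigid end plate with no external load gives equal and opposite internal forces ±P in the two members. Since α_{brass} > α_{concrete}, cooling drives the brass into tension and the concrete into compression.
Compatibility of the two members (thermal + elastic change equal): (α₁ − α₂)ΔT = P·[1/(A₁E₁) + 1/(A₂E₂)].
|α₁ − α₂|·ΔT = 7.3×10⁻⁶ × 194 = 0.001416.
1/(A₁E₁) + 1/(A₂E₂) = 1/(1300×28×10³) + 1/(900×99×10³) = 3.87×10⁻⁸ N⁻¹.
P = 0.001416 / 3.87×10⁻⁸ = 36600 N = 36.6 kN.
σ_{concrete} = P/A₁ = 36600/1300 = 28.15 MPa, compressive.

σ ≈ 28.2 MPa (compressive)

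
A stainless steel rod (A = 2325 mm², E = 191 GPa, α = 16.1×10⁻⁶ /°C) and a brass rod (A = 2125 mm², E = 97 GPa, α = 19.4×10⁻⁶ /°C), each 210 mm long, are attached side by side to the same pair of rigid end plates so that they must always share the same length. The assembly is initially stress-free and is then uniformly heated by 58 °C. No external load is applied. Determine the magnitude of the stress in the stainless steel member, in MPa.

Both members must finish at the same length. With the larger α, the brass tends to over-expand; the plates restrain it, putting the brass in compression and the stainless steel in tension. With no external load the two internal forces are equal and opposite, magnitude P.
Equating the net (thermal + elastic) strains gives |α₁ − α₂|·ΔT = P·[1/(A₁E₁) + 1/(A₂E₂)].
|α₁ − α₂|·ΔT = 3.3×10⁻⁶ × 58 = 0.0001914.
1/(A₁E₁) + 1/(A₂E₂) = 1/(2325×191×10³) + 1/(2125×97×10³) = 7.103×10⁻⁹ N⁻¹.
So P = 0.0001914 / 7.103×10⁻⁹ = 26.95 kN.
σ_{stainless steel} = P/A₁ = 26950/2325 = 11.59 MPa, tensile.

σ ≈ 11.6 MPa (tensile)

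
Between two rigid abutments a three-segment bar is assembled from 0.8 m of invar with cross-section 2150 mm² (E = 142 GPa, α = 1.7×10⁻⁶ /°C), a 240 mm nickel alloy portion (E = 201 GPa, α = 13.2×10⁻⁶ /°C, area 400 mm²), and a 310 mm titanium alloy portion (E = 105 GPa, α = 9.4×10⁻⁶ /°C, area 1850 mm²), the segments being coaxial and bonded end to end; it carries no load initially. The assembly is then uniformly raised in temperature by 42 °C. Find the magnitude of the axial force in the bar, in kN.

Free thermal expansion of the whole bar: Σ αᵢΔT Lᵢ = 1.7×10⁻⁶×42×800 + 13.2×10⁻⁶×42×240 + 9.4×10⁻⁶×42×310 = 0.3126 mm.
The rigid supports impose zero overall length change; the single axial force P common to all segments must satisfy P Σ Lᵢ/(AᵢEᵢ) = δ_free.
The series flexibility is Σ Lᵢ/(AᵢEᵢ) = 800/(2150×142×10³) + 240/(400×201×10³) + 310/(1850×105×10³) = 7.201×10⁻⁶ mm/N.
Hence P = δ_free / Σ(L/AE) = 0.3126/7.201×10⁻⁶ = 43.4 kN (compressive).

P ≈ 43.4 kN (compressive)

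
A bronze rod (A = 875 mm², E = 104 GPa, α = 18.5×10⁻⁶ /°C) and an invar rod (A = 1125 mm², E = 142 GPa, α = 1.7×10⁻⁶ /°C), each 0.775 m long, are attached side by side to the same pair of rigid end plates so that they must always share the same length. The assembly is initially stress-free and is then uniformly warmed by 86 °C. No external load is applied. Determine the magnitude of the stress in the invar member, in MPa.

The bronze has the larger α, so on heating it would change length more than the invar if both were free. The rigid plates force a common final length, so the bronze is put into compression and the invar into tension, with equal and opposite forces P (no external load).
Equating the net (thermal + elastic) strains gives |α₁ − α₂|·ΔT = P·[1/(A₁E₁) + 1/(A₂E₂)].
|α₁ − α₂|·ΔT = 16.8×10⁻⁶ × 86 = 0.001445.
1/(A₁E₁) + 1/(A₂E₂) = 1/(875×104×10³) + 1/(1125×142×10³) = 1.725×10⁻⁸ N⁻¹.
So P = 0.001445 / 1.725×10⁻⁸ = 83.76 kN.
σ_{invar} = P/A₂ = 83760/1125 = 74.46 MPa, tensile.

σ ≈ 74.5 MPa (tensile)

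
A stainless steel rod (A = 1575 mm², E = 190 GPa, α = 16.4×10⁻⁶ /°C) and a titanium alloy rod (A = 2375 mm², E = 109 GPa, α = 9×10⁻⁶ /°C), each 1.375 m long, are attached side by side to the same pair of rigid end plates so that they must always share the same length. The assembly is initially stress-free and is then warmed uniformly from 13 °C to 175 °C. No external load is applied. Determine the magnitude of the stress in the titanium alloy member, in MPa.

σ ≈ 70.1 MPa (tensile)

Equilibrium of a rigid end plate with no external load gives equal and opposite internal forces ±P in the two members. Since α_{stainless steel} > α_{titanium alloy}, heating drives the stainless steel into compression and the titanium alloy into tension.
Equating the net (thermal + elastic) strains gives |α₁ − α₂|·ΔT = P·[1/(A₁E₁) + 1/(A₂E₂)].
|α₁ − α₂|·ΔT = 7.4×10⁻⁶ × 162 = 0.001199.
1/(A₁E₁) + 1/(A₂E₂) = 1/(1575×190×10³) + 1/(2375×109×10³) = 7.205×10⁻⁹ N⁻¹.
So P = 0.001199 / 7.205×10⁻⁹ = 166.4 kN.
σ_{titanium alloy} = P/A₂ = 166400/2375 = 70.06 MPa, tensile.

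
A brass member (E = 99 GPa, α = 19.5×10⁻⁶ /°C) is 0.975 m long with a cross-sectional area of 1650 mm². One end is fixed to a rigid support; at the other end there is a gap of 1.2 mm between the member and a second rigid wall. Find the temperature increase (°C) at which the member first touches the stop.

ΔT ≈ 63.1 °C

Contact occurs when the free expansion equals the gap: αΔT L = 1.2 mm.
So ΔT = g/(αL) = 1.2/(19.5×10⁻⁶ × 975) = 63.12 °C.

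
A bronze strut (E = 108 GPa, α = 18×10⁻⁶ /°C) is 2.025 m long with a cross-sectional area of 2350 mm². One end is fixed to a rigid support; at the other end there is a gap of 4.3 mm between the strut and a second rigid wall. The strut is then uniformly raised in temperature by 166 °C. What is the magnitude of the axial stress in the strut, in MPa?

σ ≈ 93.4 MPa (compressive)

Free thermal elongation = αΔT L = 18×10⁻⁶ × 166 × 2025 = 6.051 mm.
The gap closes (δ_free > 4.3 mm) and the wall then resists a further 6.051 − 4.3 = 1.751 mm of expansion.
That suppressed elongation corresponds to σ = E·Δ/L = 108×10³ × 1.751/2025 = 93.37 MPa.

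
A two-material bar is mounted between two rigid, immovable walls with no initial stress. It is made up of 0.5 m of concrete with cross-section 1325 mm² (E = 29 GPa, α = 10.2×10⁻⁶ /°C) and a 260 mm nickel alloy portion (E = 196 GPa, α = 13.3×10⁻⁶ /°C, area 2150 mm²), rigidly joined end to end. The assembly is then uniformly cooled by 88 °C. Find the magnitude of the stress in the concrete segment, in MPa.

σ ≈ 41.7 MPa (tensile)

If the supports were absent, the total length change would be Σ αᵢΔT Lᵢ = 10.2×10⁻⁶×88×500 + 13.3×10⁻⁶×88×260 = 0.7531 mm.
The walls prevent any net length change, so an axial force P (same in every segment) develops. Compatibility: P · Σ Lᵢ/(AᵢEᵢ) = δ_free.
The series flexibility is Σ Lᵢ/(AᵢEᵢ) = 500/(1325×29×10³) + 260/(2150×196×10³) = 1.363×10⁻⁵ mm/N.
P = 0.7531 / 1.363×10⁻⁵ = 55260 N = 55.26 kN, tensile.
σ_{concrete} = P / A = 55260 / 1325 = 41.7 MPa.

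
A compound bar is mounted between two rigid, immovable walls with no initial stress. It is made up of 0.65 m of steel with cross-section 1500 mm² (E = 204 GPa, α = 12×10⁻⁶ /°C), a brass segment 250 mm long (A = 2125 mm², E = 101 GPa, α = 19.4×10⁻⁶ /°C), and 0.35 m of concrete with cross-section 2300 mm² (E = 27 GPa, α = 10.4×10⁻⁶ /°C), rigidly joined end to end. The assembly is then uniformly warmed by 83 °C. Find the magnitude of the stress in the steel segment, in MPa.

With the walls removed the bar would change length by δ_free = Σ αᵢΔT Lᵢ = 12×10⁻⁶×83×650 + 19.4×10⁻⁶×83×250 + 10.4×10⁻⁶×83×350 = 1.352 mm.
Since the ends are fixed, an axial force P builds up, equal in every segment, with P · Σ Lᵢ/(AᵢEᵢ) = δ_free.
Σ Lᵢ/(AᵢEᵢ) = 650/(1500×204×10³) + 250/(2125×101×10³) + 350/(2300×27×10³) = 8.925×10⁻⁶ mm/N.
Hence P = δ_free / Σ(L/AE) = 1.352/8.925×10⁻⁶ = 151.5 kN (compressive).
σ_{steel} = P / A = 151500 / 1500 = 101 MPa.

σ ≈ 101 MPa (compressive)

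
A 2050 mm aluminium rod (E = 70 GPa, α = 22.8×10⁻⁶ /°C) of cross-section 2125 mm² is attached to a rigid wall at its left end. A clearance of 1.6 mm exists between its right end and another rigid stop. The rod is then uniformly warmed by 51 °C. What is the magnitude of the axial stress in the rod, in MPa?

σ ≈ 26.8 MPa (compressive)

Free thermal elongation = αΔT L = 22.8×10⁻⁶ × 51 × 2050 = 2.384 mm.
After closing the 1.6 mm clearance, 2.384 − 1.6 = 0.7837 mm of expansion remains to be suppressed by the wall.
Compatibility: PL/(AE) = 0.7837 mm, so σ = P/A = E × (0.7837/2050) = 26.76 MPa.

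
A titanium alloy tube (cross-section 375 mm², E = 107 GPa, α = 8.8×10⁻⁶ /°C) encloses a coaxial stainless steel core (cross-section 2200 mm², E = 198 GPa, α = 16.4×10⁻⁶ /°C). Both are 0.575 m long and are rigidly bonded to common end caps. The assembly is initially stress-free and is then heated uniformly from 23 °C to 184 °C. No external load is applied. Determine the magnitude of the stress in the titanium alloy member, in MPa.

σ ≈ 120 MPa (tensile)

Both members must finish at the same length. With the larger α, the stainless steel tends to over-expand; the plates restrain it, putting the stainless steel in compression and the titanium alloy in tension. With no external load the two internal forces are equal and opposite, magnitude P.
Compatibility of the two members (thermal + elastic change equal): (α₁ − α₂)ΔT = P·[1/(A₁E₁) + 1/(A₂E₂)].
|α₁ − α₂|·ΔT = 7.6×10⁻⁶ × 161 = 0.001224.
1/(A₁E₁) + 1/(A₂E₂) = 1/(375×107×10³) + 1/(2200×198×10³) = 2.722×10⁻⁸ N⁻¹.
P = 0.001224 / 2.722×10⁻⁸ = 44960 N = 44.96 kN.
σ_{titanium alloy} = P/A₁ = 44960/375 = 119.9 MPa, tensile.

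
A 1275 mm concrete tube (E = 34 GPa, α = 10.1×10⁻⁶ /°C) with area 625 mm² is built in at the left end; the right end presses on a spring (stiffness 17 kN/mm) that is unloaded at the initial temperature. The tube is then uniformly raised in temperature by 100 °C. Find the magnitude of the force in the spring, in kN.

If the spring were absent the tube would lengthen by αΔT L = 10.1×10⁻⁶ × 100 × 1275 = 1.288 mm.
With a force P in the spring, the elastic change of the tube is PL/(AE) and that of the spring is P/k; compatibility requires their sum to equal δ_free.
So P = δ_free / [L/(AE) + 1/k] = 1.288 / [ 1275/(625×34×10³) + 1/(17×10³) ].
P = 1.288 / 0.0001188 = 10840 N.

P ≈ 10.8 kN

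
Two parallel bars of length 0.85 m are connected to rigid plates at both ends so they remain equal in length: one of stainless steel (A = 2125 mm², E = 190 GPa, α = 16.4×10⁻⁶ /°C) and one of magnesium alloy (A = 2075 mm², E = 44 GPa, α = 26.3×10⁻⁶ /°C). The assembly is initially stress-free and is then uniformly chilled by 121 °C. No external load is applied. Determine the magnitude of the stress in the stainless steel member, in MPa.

σ ≈ 42 MPa (compressive)

Both members must finish at the same length. With the larger α, the magnesium alloy tends to over-contract; the plates restrain it, putting the magnesium alloy in tension and the stainless steel in compression. With no external load the two internal forces are equal and opposite, magnitude P.
Equating the net (thermal + elastic) strains gives |α₁ − α₂|·ΔT = P·[1/(A₁E₁) + 1/(A₂E₂)].
|α₁ − α₂|·ΔT = 9.9×10⁻⁶ × 121 = 0.001198.
1/(A₁E₁) + 1/(A₂E₂) = 1/(2125×190×10³) + 1/(2075×44×10³) = 1.343×10⁻⁸ N⁻¹.
P = 0.001198 / 1.343×10⁻⁸ = 89200 N = 89.2 kN.
σ_{stainless steel} = P/A₁ = 89200/2125 = 41.98 MPa, compressive.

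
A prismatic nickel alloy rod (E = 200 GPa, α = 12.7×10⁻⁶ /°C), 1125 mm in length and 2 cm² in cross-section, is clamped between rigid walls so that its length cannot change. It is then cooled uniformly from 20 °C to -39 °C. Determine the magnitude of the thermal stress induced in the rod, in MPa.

The supports are rigid, so the total axial strain is zero. The restrained thermal strain is ε = αΔT = 12.7×10⁻⁶ × 59 = 749.3×10⁻⁶.
Hence σ = E·αΔT = 200×10³ × 749.3×10⁻⁶ = 149.9 MPa, tensile.

σ ≈ 150 MPa (tensile)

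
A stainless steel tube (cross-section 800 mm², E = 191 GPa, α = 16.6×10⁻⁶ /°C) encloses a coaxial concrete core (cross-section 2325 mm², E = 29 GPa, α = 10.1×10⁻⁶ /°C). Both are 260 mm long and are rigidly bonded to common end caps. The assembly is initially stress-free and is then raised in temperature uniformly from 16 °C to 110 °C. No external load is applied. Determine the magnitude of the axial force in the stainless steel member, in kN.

P ≈ 28.6 kN (compressive in the stainless steel)

Both members must finish at the same length. With the larger α, the stainless steel tends to over-expand; the plates restrain it, putting the stainless steel in compression and the concrete in tension. With no external load the two internal forces are equal and opposite, magnitude P.
Equating the net (thermal + elastic) strains gives |α₁ − α₂|·ΔT = P·[1/(A₁E₁) + 1/(A₂E₂)].
|α₁ − α₂|·ΔT = 6.5×10⁻⁶ × 94 = 0.000611.
1/(A₁E₁) + 1/(A₂E₂) = 1/(800×191×10³) + 1/(2325×29×10³) = 2.138×10⁻⁸ N⁻¹.
So P = 0.000611 / 2.138×10⁻⁸ = 28.58 kN.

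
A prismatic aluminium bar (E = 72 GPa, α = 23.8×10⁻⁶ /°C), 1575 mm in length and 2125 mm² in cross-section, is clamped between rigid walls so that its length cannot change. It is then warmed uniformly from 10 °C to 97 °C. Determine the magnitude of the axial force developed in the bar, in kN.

Full restraint means ε = 0, so the stress is σ = EαΔT = 72×10³ × 23.8×10⁻⁶ × 87 = 149.1 MPa.
Then P = σA = 149.1 × 2125 mm² = 316.8 kN, compressive.

P ≈ 317 kN (compressive)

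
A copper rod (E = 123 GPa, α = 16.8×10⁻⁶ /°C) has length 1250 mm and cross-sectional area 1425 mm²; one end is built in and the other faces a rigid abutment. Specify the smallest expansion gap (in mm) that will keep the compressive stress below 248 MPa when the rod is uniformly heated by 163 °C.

With no wall the rod would lengthen by αΔT L = 16.8×10⁻⁶ × 163 × 1250 = 3.423 mm.
At the allowable stress the elastic shortening the wall may impose is σL/E = 248 × 1250 / (123×10³) = 2.52 mm.
So the gap has to take up the difference, g_min = δ_free − σL/E = 3.423 − 2.52 = 0.9027 mm.

g ≈ 0.903 mm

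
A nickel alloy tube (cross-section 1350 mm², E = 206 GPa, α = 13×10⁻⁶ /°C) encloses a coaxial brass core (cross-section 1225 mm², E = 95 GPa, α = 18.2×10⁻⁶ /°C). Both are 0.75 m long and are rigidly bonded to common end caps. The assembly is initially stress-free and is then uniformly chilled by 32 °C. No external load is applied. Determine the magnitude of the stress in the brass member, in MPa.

The brass has the larger α, so on cooling it would change length more than the nickel alloy if both were free. The rigid plates force a common final length, so the brass is put into tension and the nickel alloy into compression, with equal and opposite forces P (no external load).
Setting the final lengths equal and cancelling L: (α₁ − α₂)ΔT = P/(A₁E₁) + P/(A₂E₂).
|α₁ − α₂|·ΔT = 5.2×10⁻⁶ × 32 = 0.0001664.
1/(A₁E₁) + 1/(A₂E₂) = 1/(1350×206×10³) + 1/(1225×95×10³) = 1.219×10⁻⁸ N⁻¹.
P = 0.0001664 / 1.219×10⁻⁸ = 13650 N = 13.65 kN.
σ_{brass} = P/A₂ = 13650/1225 = 11.14 MPa, tensile.

σ ≈ 11.1 MPa (tensile)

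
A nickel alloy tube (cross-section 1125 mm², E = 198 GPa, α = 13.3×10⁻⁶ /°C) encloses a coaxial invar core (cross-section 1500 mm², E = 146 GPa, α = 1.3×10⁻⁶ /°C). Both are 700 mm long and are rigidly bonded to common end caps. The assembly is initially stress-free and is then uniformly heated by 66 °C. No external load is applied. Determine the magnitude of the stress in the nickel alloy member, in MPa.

σ ≈ 77.7 MPa (compressive)

Equilibrium of a rigid end plate with no external load gives equal and opposite internal forces ±P in the two members. Since α_{nickel alloy} > α_{invar}, heating drives the nickel alloy into compression and the invar into tension.
Compatibility of the two members (thermal + elastic change equal): (α₁ − α₂)ΔT = P·[1/(A₁E₁) + 1/(A₂E₂)].
|α₁ − α₂|·ΔT = 12×10⁻⁶ × 66 = 0.000792.
1/(A₁E₁) + 1/(A₂E₂) = 1/(1125×198×10³) + 1/(1500×146×10³) = 9.056×10⁻⁹ N⁻¹.
P = 0.000792 / 9.056×10⁻⁹ = 87460 N = 87.46 kN.
σ_{nickel alloy} = P/A₁ = 87460/1125 = 77.74 MPa, compressive.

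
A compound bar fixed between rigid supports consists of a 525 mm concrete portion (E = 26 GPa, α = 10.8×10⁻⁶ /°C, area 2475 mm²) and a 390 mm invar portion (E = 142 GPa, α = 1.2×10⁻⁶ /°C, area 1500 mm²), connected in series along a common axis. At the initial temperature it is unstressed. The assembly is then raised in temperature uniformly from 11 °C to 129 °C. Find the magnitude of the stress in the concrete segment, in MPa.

If the supports were absent, the total length change would be Σ αᵢΔT Lᵢ = 10.8×10⁻⁶×118×525 + 1.2×10⁻⁶×118×390 = 0.7243 mm.
The walls prevent any net length change, so an axial force P (same in every segment) develops. Compatibility: P · Σ Lᵢ/(AᵢEᵢ) = δ_free.
The series flexibility is Σ Lᵢ/(AᵢEᵢ) = 525/(2475×26×10³) + 390/(1500×142×10³) = 9.989×10⁻⁶ mm/N.
So P = 0.7243 / 9.989×10⁻⁶ = 72.5 kN, compressive.
σ_{concrete} = P / A = 72500 / 2475 = 29.29 MPa.

σ ≈ 29.3 MPa (compressive)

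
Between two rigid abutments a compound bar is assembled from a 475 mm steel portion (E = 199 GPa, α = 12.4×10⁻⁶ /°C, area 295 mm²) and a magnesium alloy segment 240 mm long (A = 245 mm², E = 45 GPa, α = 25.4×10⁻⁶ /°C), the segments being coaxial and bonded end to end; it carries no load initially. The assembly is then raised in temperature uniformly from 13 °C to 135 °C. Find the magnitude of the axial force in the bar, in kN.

With the walls removed the bar would change length by δ_free = Σ αᵢΔT Lᵢ = 12.4×10⁻⁶×122×475 + 25.4×10⁻⁶×122×240 = 1.462 mm.
The walls prevent any net length change, so an axial force P (same in every segment) develops. Compatibility: P · Σ Lᵢ/(AᵢEᵢ) = δ_free.
The series flexibility is Σ Lᵢ/(AᵢEᵢ) = 475/(295×199×10³) + 240/(245×45×10³) = 2.986×10⁻⁵ mm/N.
Hence P = δ_free / Σ(L/AE) = 1.462/2.986×10⁻⁵ = 48.97 kN (compressive).

P ≈ 49 kN (compressive)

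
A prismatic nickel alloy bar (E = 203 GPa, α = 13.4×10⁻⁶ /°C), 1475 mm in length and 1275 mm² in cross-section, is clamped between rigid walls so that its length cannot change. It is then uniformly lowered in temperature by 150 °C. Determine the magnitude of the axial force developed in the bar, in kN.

The ends cannot move, so σ = EαΔT = 203×10³ × 13.4×10⁻⁶ × 150 = 408 MPa.
P = AEαΔT = 1275 × 203×10³ × 13.4×10⁻⁶ × 150 = 520.2 kN (tensile).

P ≈ 520 kN (tensile)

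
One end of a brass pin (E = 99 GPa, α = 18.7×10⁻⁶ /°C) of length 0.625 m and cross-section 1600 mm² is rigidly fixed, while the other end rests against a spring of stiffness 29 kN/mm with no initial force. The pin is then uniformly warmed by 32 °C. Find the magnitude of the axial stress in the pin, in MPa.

σ ≈ 6.08 MPa (compressive)

The unrestrained thermal change is αΔT L = 18.7×10⁻⁶ × 32 × 625 = 0.374 mm.
Let P be the compressive force at the spring. The pin shortens elastically by PL/(AE) and the spring compresses by P/k; together these equal δ_free.
P [ L/(AE) + 1/k ] = δ_free → P [ 625/(1600×99×10³) + 1/(29×10³) ] = 0.374.
P = 0.374 / 3.843×10⁻⁵ = 9732 N.
σ = P/A = 9732/1600 = 6.083 MPa.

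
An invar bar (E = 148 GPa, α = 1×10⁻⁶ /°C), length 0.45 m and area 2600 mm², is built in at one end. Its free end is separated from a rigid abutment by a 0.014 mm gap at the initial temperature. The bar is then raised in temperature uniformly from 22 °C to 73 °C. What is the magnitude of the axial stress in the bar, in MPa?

σ ≈ 2.94 MPa (compressive)

Free thermal elongation = αΔT L = 1×10⁻⁶ × 51 × 450 = 0.02295 mm.
After closing the 0.014 mm clearance, 0.02295 − 0.014 = 0.00895 mm of expansion remains to be suppressed by the wall.
That suppressed elongation corresponds to σ = E·Δ/L = 148×10³ × 0.00895/450 = 2.944 MPa.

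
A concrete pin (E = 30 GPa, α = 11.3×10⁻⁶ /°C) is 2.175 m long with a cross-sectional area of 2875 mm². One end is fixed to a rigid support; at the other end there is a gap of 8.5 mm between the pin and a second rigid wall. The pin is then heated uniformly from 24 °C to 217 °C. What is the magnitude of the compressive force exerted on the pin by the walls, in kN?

P ≈ 0 kN

Unrestrained expansion: δ_free = αΔT L = 11.3×10⁻⁶ × 193 × 2175 = 4.743 mm.
This is smaller than the 8.5 mm clearance, so the pin expands freely without reaching the stop — the stress is zero.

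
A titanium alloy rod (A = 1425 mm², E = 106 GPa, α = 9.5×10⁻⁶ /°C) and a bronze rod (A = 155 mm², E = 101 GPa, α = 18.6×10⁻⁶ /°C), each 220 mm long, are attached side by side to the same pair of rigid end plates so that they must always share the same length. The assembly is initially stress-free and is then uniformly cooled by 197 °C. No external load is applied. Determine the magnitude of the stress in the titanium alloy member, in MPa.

σ ≈ 17.8 MPa (compressive)

The bronze has the larger α, so on cooling it would change length more than the titanium alloy if both were free. The rigid plates force a common final length, so the bronze is put into tension and the titanium alloy into compression, with equal and opposite forces P (no external load).
Compatibility of the two members (thermal + elastic change equal): (α₁ − α₂)ΔT = P·[1/(A₁E₁) + 1/(A₂E₂)].
|α₁ − α₂|·ΔT = 9.1×10⁻⁶ × 197 = 0.001793.
1/(A₁E₁) + 1/(A₂E₂) = 1/(1425×106×10³) + 1/(155×101×10³) = 7.05×10⁻⁸ N⁻¹.
So P = 0.001793 / 7.05×10⁻⁸ = 25.43 kN.
σ_{titanium alloy} = P/A₁ = 25430/1425 = 17.85 MPa, compressive.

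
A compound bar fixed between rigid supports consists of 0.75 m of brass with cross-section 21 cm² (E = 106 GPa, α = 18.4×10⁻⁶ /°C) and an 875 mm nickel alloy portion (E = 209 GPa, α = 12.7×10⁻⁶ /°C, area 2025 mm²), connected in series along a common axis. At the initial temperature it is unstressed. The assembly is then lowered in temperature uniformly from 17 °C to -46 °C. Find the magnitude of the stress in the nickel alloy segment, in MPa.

σ ≈ 143 MPa (tensile)

Free thermal contraction of the whole bar: Σ αᵢΔT Lᵢ = 18.4×10⁻⁶×63×750 + 12.7×10⁻⁶×63×875 = 1.569 mm.
Since the ends are fixed, an axial force P builds up, equal in every segment, with P · Σ Lᵢ/(AᵢEᵢ) = δ_free.
The series flexibility is Σ Lᵢ/(AᵢEᵢ) = 750/(2100×106×10³) + 875/(2025×209×10³) = 5.437×10⁻⁶ mm/N.
Hence P = δ_free / Σ(L/AE) = 1.569/5.437×10⁻⁶ = 288.7 kN (tensile).
σ_{nickel alloy} = P / A = 288700 / 2025 = 142.6 MPa.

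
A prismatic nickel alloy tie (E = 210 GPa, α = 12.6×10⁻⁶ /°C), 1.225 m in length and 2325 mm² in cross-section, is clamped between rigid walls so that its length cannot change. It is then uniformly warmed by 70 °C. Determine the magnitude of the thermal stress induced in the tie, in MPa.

σ ≈ 185 MPa (compressive)

The supports are rigid, so the total axial strain is zero. The restrained thermal strain is ε = αΔT = 12.6×10⁻⁶ × 70 = 882×10⁻⁶.
The stress required to suppress this strain is σ = Eε = 210×10³ × 882×10⁻⁶ = 185.2 MPa, compressive since the tie is trying to expand.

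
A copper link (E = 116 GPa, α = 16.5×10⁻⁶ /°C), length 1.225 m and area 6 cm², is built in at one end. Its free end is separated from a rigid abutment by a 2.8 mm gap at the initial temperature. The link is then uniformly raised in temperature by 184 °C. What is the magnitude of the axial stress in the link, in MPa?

If the wall were absent the link would grow by αΔT L = 16.5×10⁻⁶ × 184 × 1225 = 3.719 mm.
This exceeds the 2.8 mm gap, so the wall pushes back. The portion of expansion that must be recovered elastically is δ_free − gap = 3.719 − 2.8 = 0.9191 mm.
So σ = E(δ_free − g)/L = 116×10³ × 0.9191/1225 = 87.03 MPa.

σ ≈ 87 MPa (compressive)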